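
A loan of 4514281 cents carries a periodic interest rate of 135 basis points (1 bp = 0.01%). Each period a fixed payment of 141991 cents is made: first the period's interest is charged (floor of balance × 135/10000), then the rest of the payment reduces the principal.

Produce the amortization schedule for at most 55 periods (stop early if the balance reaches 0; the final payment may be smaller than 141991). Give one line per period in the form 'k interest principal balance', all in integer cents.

1 60942 81049 4433232
2 59848 82143 4351089
3 58739 83252 4267837
4 57615 84376 4183461
5 56476 85515 4097946
6 55322 86669 4011277
7 54152 87839 3923438
8 52966 89025 3834413
9 51764 90227 3744186
10 50546 91445 3652741
11 49312 92679 3560062
12 48060 93931 3466131
13 46792 95199 3370932
14 45507 96484 3274448
15 44205 97786 3176662
16 42884 99107 3077555
17 41546 100445 2977110
18 40190 101801 2875309
19 38816 103175 2772134
20 37423 104568 2667566
21 36012 105979 2561587
22 34581 107410 2454177
23 33131 108860 2345317
24 31661 110330 2234987
25 30172 111819 2123168
26 28662 113329 2009839
27 27132 114859 1894980
28 25582 116409 1778571
29 24010 117981 1660590
30 22417 119574 1541016
31 20803 121188 1419828
32 19167 122824 1297004
33 17509 124482 1172522
34 15829 126162 1046360
35 14125 127866 918494
36 12399 129592 788902
37 10650 131341 657561
38 8877 133114 524447
39 7080 134911 389536
40 5258 136733 252803
41 3412 138579 114224
42 1542 114224 0

1. interest=⌊4514281·135/10000⌋=60942; principal=141991-60942=81049; balance=4514281-81049=4433232
2. interest=⌊4433232·135/10000⌋=59848; principal=141991-59848=82143; balance=4433232-82143=4351089
3. interest=⌊4351089·135/10000⌋=58739; principal=141991-58739=83252; balance=4351089-83252=4267837
4. interest=⌊4267837·135/10000⌋=57615; principal=141991-57615=84376; balance=4267837-84376=4183461
5. interest=⌊4183461·135/10000⌋=56476; principal=141991-56476=85515; balance=4183461-85515=4097946
6. interest=⌊4097946·135/10000⌋=55322; principal=141991-55322=86669; balance=4097946-86669=4011277
7. interest=⌊4011277·135/10000⌋=54152; principal=141991-54152=87839; balance=4011277-87839=3923438
8. interest=⌊3923438·135/10000⌋=52966; principal=141991-52966=89025; balance=3923438-89025=3834413
9. interest=⌊3834413·135/10000⌋=51764; principal=141991-51764=90227; balance=3834413-90227=3744186
10. interest=⌊3744186·135/10000⌋=50546; principal=141991-50546=91445; balance=3744186-91445=3652741
11. interest=⌊3652741·135/10000⌋=49312; principal=141991-49312=92679; balance=3652741-92679=3560062
12. interest=⌊3560062·135/10000⌋=48060; principal=141991-48060=93931; balance=3560062-93931=3466131
13. interest=⌊3466131·135/10000⌋=46792; principal=141991-46792=95199; balance=3466131-95199=3370932
14. interest=⌊3370932·135/10000⌋=45507; principal=141991-45507=96484; balance=3370932-96484=3274448
15. interest=⌊3274448·135/10000⌋=44205; principal=141991-44205=97786; balance=3274448-97786=3176662
16. interest=⌊3176662·135/10000⌋=42884; principal=141991-42884=99107; balance=3176662-99107=3077555
17. interest=⌊3077555·135/10000⌋=41546; principal=141991-41546=100445; balance=3077555-100445=2977110
18. interest=⌊2977110·135/10000⌋=40190; principal=141991-40190=101801; balance=2977110-101801=2875309
19. interest=⌊2875309·135/10000⌋=38816; principal=141991-38816=103175; balance=2875309-103175=2772134
20. interest=⌊2772134·135/10000⌋=37423; principal=141991-37423=104568; balance=2772134-104568=2667566
21. interest=⌊2667566·135/10000⌋=36012; principal=141991-36012=105979; balance=2667566-105979=2561587
22. interest=⌊2561587·135/10000⌋=34581; principal=141991-34581=107410; balance=2561587-107410=2454177
23. interest=⌊2454177·135/10000⌋=33131; principal=141991-33131=108860; balance=2454177-108860=2345317
24. interest=⌊2345317·135/10000⌋=31661; principal=141991-31661=110330; balance=2345317-110330=2234987
25. interest=⌊2234987·135/10000⌋=30172; principal=141991-30172=111819; balance=2234987-111819=2123168
26. interest=⌊2123168·135/10000⌋=28662; principal=141991-28662=113329; balance=2123168-113329=2009839
27. interest=⌊2009839·135/10000⌋=27132; principal=141991-27132=114859; balance=2009839-114859=1894980
28. interest=⌊1894980·135/10000⌋=25582; principal=141991-25582=116409; balance=1894980-116409=1778571
29. interest=⌊1778571·135/10000⌋=24010; principal=141991-24010=117981; balance=1778571-117981=1660590
30. interest=⌊1660590·135/10000⌋=22417; principal=141991-22417=119574; balance=1660590-119574=1541016
31. interest=⌊1541016·135/10000⌋=20803; principal=141991-20803=121188; balance=1541016-121188=1419828
32. interest=⌊1419828·135/10000⌋=19167; principal=141991-19167=122824; balance=1419828-122824=1297004
33. interest=⌊1297004·135/10000⌋=17509; principal=141991-17509=124482; balance=1297004-124482=1172522
34. interest=⌊1172522·135/10000⌋=15829; principal=141991-15829=126162; balance=1172522-126162=1046360
35. interest=⌊1046360·135/10000⌋=14125; principal=141991-14125=127866; balance=1046360-127866=918494
36. interest=⌊918494·135/10000⌋=12399; principal=141991-12399=129592; balance=918494-129592=788902
37. interest=⌊788902·135/10000⌋=10650; principal=141991-10650=131341; balance=788902-131341=657561
38. interest=⌊657561·135/10000⌋=8877; principal=141991-8877=133114; balance=657561-133114=524447
39. interest=⌊524447·135/10000⌋=7080; principal=141991-7080=134911; balance=524447-134911=389536
40. interest=⌊389536·135/10000⌋=5258; principal=141991-5258=136733; balance=389536-136733=252803
41. interest=⌊252803·135/10000⌋=3412; principal=141991-3412=138579; balance=252803-138579=114224
42. interest=⌊114224·135/10000⌋=1542; principal=min(141991-1542,114224)=114224; balance=114224-114224=0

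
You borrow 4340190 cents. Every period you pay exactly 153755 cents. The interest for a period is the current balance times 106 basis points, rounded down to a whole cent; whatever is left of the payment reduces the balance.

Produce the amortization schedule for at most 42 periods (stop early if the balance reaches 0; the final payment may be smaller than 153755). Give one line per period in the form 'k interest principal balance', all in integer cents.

1. interest=⌊4340190·106/10000⌋=46006; principal=153755-46006=107749; balance=4340190-107749=4232441
2. interest=⌊4232441·106/10000⌋=44863; principal=153755-44863=108892; balance=4232441-108892=4123549
3. interest=⌊4123549·106/10000⌋=43709; principal=153755-43709=110046; balance=4123549-110046=4013503
4. interest=⌊4013503·106/10000⌋=42543; principal=153755-42543=111212; balance=4013503-111212=3902291
5. interest=⌊3902291·106/10000⌋=41364; principal=153755-41364=112391; balance=3902291-112391=3789900
6. interest=⌊3789900·106/10000⌋=40172; principal=153755-40172=113583; balance=3789900-113583=3676317
7. interest=⌊3676317·106/10000⌋=38968; principal=153755-38968=114787; balance=3676317-114787=3561530
8. interest=⌊3561530·106/10000⌋=37752; principal=153755-37752=116003; balance=3561530-116003=3445527
9. interest=⌊3445527·106/10000⌋=36522; principal=153755-36522=117233; balance=3445527-117233=3328294
10. interest=⌊3328294·106/10000⌋=35279; principal=153755-35279=118476; balance=3328294-118476=3209818
11. interest=⌊3209818·106/10000⌋=34024; principal=153755-34024=119731; balance=3209818-119731=3090087
12. interest=⌊3090087·106/10000⌋=32754; principal=153755-32754=121001; balance=3090087-121001=2969086
13. interest=⌊2969086·106/10000⌋=31472; principal=153755-31472=122283; balance=2969086-122283=2846803
14. interest=⌊2846803·106/10000⌋=30176; principal=153755-30176=123579; balance=2846803-123579=2723224
15. interest=⌊2723224·106/10000⌋=28866; principal=153755-28866=124889; balance=2723224-124889=2598335
16. interest=⌊2598335·106/10000⌋=27542; principal=153755-27542=126213; balance=2598335-126213=2472122
17. interest=⌊2472122·106/10000⌋=26204; principal=153755-26204=127551; balance=2472122-127551=2344571
18. interest=⌊2344571·106/10000⌋=24852; principal=153755-24852=128903; balance=2344571-128903=2215668
19. interest=⌊2215668·106/10000⌋=23486; principal=153755-23486=130269; balance=2215668-130269=2085399
20. interest=⌊2085399·106/10000⌋=22105; principal=153755-22105=131650; balance=2085399-131650=1953749
21. interest=⌊1953749·106/10000⌋=20709; principal=153755-20709=133046; balance=1953749-133046=1820703
22. interest=⌊1820703·106/10000⌋=19299; principal=153755-19299=134456; balance=1820703-134456=1686247
23. interest=⌊1686247·106/10000⌋=17874; principal=153755-17874=135881; balance=1686247-135881=1550366
24. interest=⌊1550366·106/10000⌋=16433; principal=153755-16433=137322; balance=1550366-137322=1413044
25. interest=⌊1413044·106/10000⌋=14978; principal=153755-14978=138777; balance=1413044-138777=1274267
26. interest=⌊1274267·106/10000⌋=13507; principal=153755-13507=140248; balance=1274267-140248=1134019
27. interest=⌊1134019·106/10000⌋=12020; principal=153755-12020=141735; balance=1134019-141735=992284
28. interest=⌊992284·106/10000⌋=10518; principal=153755-10518=143237; balance=992284-143237=849047
29. interest=⌊849047·106/10000⌋=8999; principal=153755-8999=144756; balance=849047-144756=704291
30. interest=⌊704291·106/10000⌋=7465; principal=153755-7465=146290; balance=704291-146290=558001
31. interest=⌊558001·106/10000⌋=5914; principal=153755-5914=147841; balance=558001-147841=410160
32. interest=⌊410160·106/10000⌋=4347; principal=153755-4347=149408; balance=410160-149408=260752
33. interest=⌊260752·106/10000⌋=2763; principal=153755-2763=150992; balance=260752-150992=109760
34. interest=⌊109760·106/10000⌋=1163; principal=min(153755-1163,109760)=109760; balance=109760-109760=0

1 46006 107749 4232441
2 44863 108892 4123549
3 43709 110046 4013503
4 42543 111212 3902291
5 41364 112391 3789900
6 40172 113583 3676317
7 38968 114787 3561530
8 37752 116003 3445527
9 36522 117233 3328294
10 35279 118476 3209818
11 34024 119731 3090087
12 32754 121001 2969086
13 31472 122283 2846803
14 30176 123579 2723224
15 28866 124889 2598335
16 27542 126213 2472122
17 26204 127551 2344571
18 24852 128903 2215668
19 23486 130269 2085399
20 22105 131650 1953749
21 20709 133046 1820703
22 19299 134456 1686247
23 17874 135881 1550366
24 16433 137322 1413044
25 14978 138777 1274267
26 13507 140248 1134019
27 12020 141735 992284
28 10518 143237 849047
29 8999 144756 704291
30 7465 146290 558001
31 5914 147841 410160
32 4347 149408 260752
33 2763 150992 109760
34 1163 109760 0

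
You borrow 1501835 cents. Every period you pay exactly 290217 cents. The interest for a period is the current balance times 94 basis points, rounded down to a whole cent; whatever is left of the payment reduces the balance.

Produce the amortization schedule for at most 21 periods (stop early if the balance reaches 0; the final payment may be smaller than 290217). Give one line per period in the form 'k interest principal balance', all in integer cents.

1 14117 276100 1225735
2 11521 278696 947039
3 8902 281315 665724
4 6257 283960 381764
5 3588 286629 95135
6 894 95135 0

1. interest=⌊1501835·94/10000⌋=14117; principal=290217-14117=276100; balance=1501835-276100=1225735
2. interest=⌊1225735·94/10000⌋=11521; principal=290217-11521=278696; balance=1225735-278696=947039
3. interest=⌊947039·94/10000⌋=8902; principal=290217-8902=281315; balance=947039-281315=665724
4. interest=⌊665724·94/10000⌋=6257; principal=290217-6257=283960; balance=665724-283960=381764
5. interest=⌊381764·94/10000⌋=3588; principal=290217-3588=286629; balance=381764-286629=95135
6. interest=⌊95135·94/10000⌋=894; principal=min(290217-894,95135)=95135; balance=95135-95135=0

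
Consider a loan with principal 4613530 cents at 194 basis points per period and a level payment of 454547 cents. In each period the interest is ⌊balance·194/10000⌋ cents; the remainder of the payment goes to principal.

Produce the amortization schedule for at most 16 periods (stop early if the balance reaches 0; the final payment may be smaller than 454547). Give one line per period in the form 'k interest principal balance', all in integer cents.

1. interest=⌊4613530·194/10000⌋=89502; principal=454547-89502=365045; balance=4613530-365045=4248485
2. interest=⌊4248485·194/10000⌋=82420; principal=454547-82420=372127; balance=4248485-372127=3876358
3. interest=⌊3876358·194/10000⌋=75201; principal=454547-75201=379346; balance=3876358-379346=3497012
4. interest=⌊3497012·194/10000⌋=67842; principal=454547-67842=386705; balance=3497012-386705=3110307
5. interest=⌊3110307·194/10000⌋=60339; principal=454547-60339=394208; balance=3110307-394208=2716099
6. interest=⌊2716099·194/10000⌋=52692; principal=454547-52692=401855; balance=2716099-401855=2314244
7. interest=⌊2314244·194/10000⌋=44896; principal=454547-44896=409651; balance=2314244-409651=1904593
8. interest=⌊1904593·194/10000⌋=36949; principal=454547-36949=417598; balance=1904593-417598=1486995
9. interest=⌊1486995·194/10000⌋=28847; principal=454547-28847=425700; balance=1486995-425700=1061295
10. interest=⌊1061295·194/10000⌋=20589; principal=454547-20589=433958; balance=1061295-433958=627337
11. interest=⌊627337·194/10000⌋=12170; principal=454547-12170=442377; balance=627337-442377=184960
12. interest=⌊184960·194/10000⌋=3588; principal=min(454547-3588,184960)=184960; balance=184960-184960=0

1 89502 365045 4248485
2 82420 372127 3876358
3 75201 379346 3497012
4 67842 386705 3110307
5 60339 394208 2716099
6 52692 401855 2314244
7 44896 409651 1904593
8 36949 417598 1486995
9 28847 425700 1061295
10 20589 433958 627337
11 12170 442377 184960
12 3588 184960 0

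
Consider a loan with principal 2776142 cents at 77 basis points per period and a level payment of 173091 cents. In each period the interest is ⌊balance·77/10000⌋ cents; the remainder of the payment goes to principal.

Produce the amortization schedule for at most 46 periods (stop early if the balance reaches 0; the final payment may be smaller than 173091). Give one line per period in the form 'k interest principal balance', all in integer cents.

1 21376 151715 2624427
2 20208 152883 2471544
3 19030 154061 2317483
4 17844 155247 2162236
5 16649 156442 2005794
6 15444 157647 1848147
7 14230 158861 1689286
8 13007 160084 1529202
9 11774 161317 1367885
10 10532 162559 1205326
11 9281 163810 1041516
12 8019 165072 876444
13 6748 166343 710101
14 5467 167624 542477
15 4177 168914 373563
16 2876 170215 203348
17 1565 171526 31822
18 245 31822 0

1. interest=⌊2776142·77/10000⌋=21376; principal=173091-21376=151715; balance=2776142-151715=2624427
2. interest=⌊2624427·77/10000⌋=20208; principal=173091-20208=152883; balance=2624427-152883=2471544
3. interest=⌊2471544·77/10000⌋=19030; principal=173091-19030=154061; balance=2471544-154061=2317483
4. interest=⌊2317483·77/10000⌋=17844; principal=173091-17844=155247; balance=2317483-155247=2162236
5. interest=⌊2162236·77/10000⌋=16649; principal=173091-16649=156442; balance=2162236-156442=2005794
6. interest=⌊2005794·77/10000⌋=15444; principal=173091-15444=157647; balance=2005794-157647=1848147
7. interest=⌊1848147·77/10000⌋=14230; principal=173091-14230=158861; balance=1848147-158861=1689286
8. interest=⌊1689286·77/10000⌋=13007; principal=173091-13007=160084; balance=1689286-160084=1529202
9. interest=⌊1529202·77/10000⌋=11774; principal=173091-11774=161317; balance=1529202-161317=1367885
10. interest=⌊1367885·77/10000⌋=10532; principal=173091-10532=162559; balance=1367885-162559=1205326
11. interest=⌊1205326·77/10000⌋=9281; principal=173091-9281=163810; balance=1205326-163810=1041516
12. interest=⌊1041516·77/10000⌋=8019; principal=173091-8019=165072; balance=1041516-165072=876444
13. interest=⌊876444·77/10000⌋=6748; principal=173091-6748=166343; balance=876444-166343=710101
14. interest=⌊710101·77/10000⌋=5467; principal=173091-5467=167624; balance=710101-167624=542477
15. interest=⌊542477·77/10000⌋=4177; principal=173091-4177=168914; balance=542477-168914=373563
16. interest=⌊373563·77/10000⌋=2876; principal=173091-2876=170215; balance=373563-170215=203348
17. interest=⌊203348·77/10000⌋=1565; principal=173091-1565=171526; balance=203348-171526=31822
18. interest=⌊31822·77/10000⌋=245; principal=min(173091-245,31822)=31822; balance=31822-31822=0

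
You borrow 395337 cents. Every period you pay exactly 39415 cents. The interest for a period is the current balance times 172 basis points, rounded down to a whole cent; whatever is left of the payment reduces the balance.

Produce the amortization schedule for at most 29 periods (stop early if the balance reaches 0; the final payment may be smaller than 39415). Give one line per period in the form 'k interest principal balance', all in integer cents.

1 6799 32616 362721
2 6238 33177 329544
3 5668 33747 295797
4 5087 34328 261469
5 4497 34918 226551
6 3896 35519 191032
7 3285 36130 154902
8 2664 36751 118151
9 2032 37383 80768
10 1389 38026 42742
11 735 38680 4062
12 69 4062 0

1. interest=⌊395337·172/10000⌋=6799; principal=39415-6799=32616; balance=395337-32616=362721
2. interest=⌊362721·172/10000⌋=6238; principal=39415-6238=33177; balance=362721-33177=329544
3. interest=⌊329544·172/10000⌋=5668; principal=39415-5668=33747; balance=329544-33747=295797
4. interest=⌊295797·172/10000⌋=5087; principal=39415-5087=34328; balance=295797-34328=261469
5. interest=⌊261469·172/10000⌋=4497; principal=39415-4497=34918; balance=261469-34918=226551
6. interest=⌊226551·172/10000⌋=3896; principal=39415-3896=35519; balance=226551-35519=191032
7. interest=⌊191032·172/10000⌋=3285; principal=39415-3285=36130; balance=191032-36130=154902
8. interest=⌊154902·172/10000⌋=2664; principal=39415-2664=36751; balance=154902-36751=118151
9. interest=⌊118151·172/10000⌋=2032; principal=39415-2032=37383; balance=118151-37383=80768
10. interest=⌊80768·172/10000⌋=1389; principal=39415-1389=38026; balance=80768-38026=42742
11. interest=⌊42742·172/10000⌋=735; principal=39415-735=38680; balance=42742-38680=4062
12. interest=⌊4062·172/10000⌋=69; principal=min(39415-69,4062)=4062; balance=4062-4062=0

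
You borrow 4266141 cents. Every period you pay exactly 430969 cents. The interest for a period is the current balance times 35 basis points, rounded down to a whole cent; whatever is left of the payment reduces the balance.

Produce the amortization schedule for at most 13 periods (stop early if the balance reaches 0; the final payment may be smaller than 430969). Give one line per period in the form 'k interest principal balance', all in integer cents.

1. interest=⌊4266141·35/10000⌋=14931; principal=430969-14931=416038; balance=4266141-416038=3850103
2. interest=⌊3850103·35/10000⌋=13475; principal=430969-13475=417494; balance=3850103-417494=3432609
3. interest=⌊3432609·35/10000⌋=12014; principal=430969-12014=418955; balance=3432609-418955=3013654
4. interest=⌊3013654·35/10000⌋=10547; principal=430969-10547=420422; balance=3013654-420422=2593232
5. interest=⌊2593232·35/10000⌋=9076; principal=430969-9076=421893; balance=2593232-421893=2171339
6. interest=⌊2171339·35/10000⌋=7599; principal=430969-7599=423370; balance=2171339-423370=1747969
7. interest=⌊1747969·35/10000⌋=6117; principal=430969-6117=424852; balance=1747969-424852=1323117
8. interest=⌊1323117·35/10000⌋=4630; principal=430969-4630=426339; balance=1323117-426339=896778
9. interest=⌊896778·35/10000⌋=3138; principal=430969-3138=427831; balance=896778-427831=468947
10. interest=⌊468947·35/10000⌋=1641; principal=430969-1641=429328; balance=468947-429328=39619
11. interest=⌊39619·35/10000⌋=138; principal=min(430969-138,39619)=39619; balance=39619-39619=0

1 14931 416038 3850103
2 13475 417494 3432609
3 12014 418955 3013654
4 10547 420422 2593232
5 9076 421893 2171339
6 7599 423370 1747969
7 6117 424852 1323117
8 4630 426339 896778
9 3138 427831 468947
10 1641 429328 39619
11 138 39619 0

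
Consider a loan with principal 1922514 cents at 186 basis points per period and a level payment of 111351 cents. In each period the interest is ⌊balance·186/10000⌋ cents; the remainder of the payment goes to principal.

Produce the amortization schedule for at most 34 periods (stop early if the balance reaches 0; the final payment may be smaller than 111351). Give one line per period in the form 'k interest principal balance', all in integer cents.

1. interest=⌊1922514·186/10000⌋=35758; principal=111351-35758=75593; balance=1922514-75593=1846921
2. interest=⌊1846921·186/10000⌋=34352; principal=111351-34352=76999; balance=1846921-76999=1769922
3. interest=⌊1769922·186/10000⌋=32920; principal=111351-32920=78431; balance=1769922-78431=1691491
4. interest=⌊1691491·186/10000⌋=31461; principal=111351-31461=79890; balance=1691491-79890=1611601
5. interest=⌊1611601·186/10000⌋=29975; principal=111351-29975=81376; balance=1611601-81376=1530225
6. interest=⌊1530225·186/10000⌋=28462; principal=111351-28462=82889; balance=1530225-82889=1447336
7. interest=⌊1447336·186/10000⌋=26920; principal=111351-26920=84431; balance=1447336-84431=1362905
8. interest=⌊1362905·186/10000⌋=25350; principal=111351-25350=86001; balance=1362905-86001=1276904
9. interest=⌊1276904·186/10000⌋=23750; principal=111351-23750=87601; balance=1276904-87601=1189303
10. interest=⌊1189303·186/10000⌋=22121; principal=111351-22121=89230; balance=1189303-89230=1100073
11. interest=⌊1100073·186/10000⌋=20461; principal=111351-20461=90890; balance=1100073-90890=1009183
12. interest=⌊1009183·186/10000⌋=18770; principal=111351-18770=92581; balance=1009183-92581=916602
13. interest=⌊916602·186/10000⌋=17048; principal=111351-17048=94303; balance=916602-94303=822299
14. interest=⌊822299·186/10000⌋=15294; principal=111351-15294=96057; balance=822299-96057=726242
15. interest=⌊726242·186/10000⌋=13508; principal=111351-13508=97843; balance=726242-97843=628399
16. interest=⌊628399·186/10000⌋=11688; principal=111351-11688=99663; balance=628399-99663=528736
17. interest=⌊528736·186/10000⌋=9834; principal=111351-9834=101517; balance=528736-101517=427219
18. interest=⌊427219·186/10000⌋=7946; principal=111351-7946=103405; balance=427219-103405=323814
19. interest=⌊323814·186/10000⌋=6022; principal=111351-6022=105329; balance=323814-105329=218485
20. interest=⌊218485·186/10000⌋=4063; principal=111351-4063=107288; balance=218485-107288=111197
21. interest=⌊111197·186/10000⌋=2068; principal=111351-2068=109283; balance=111197-109283=1914
22. interest=⌊1914·186/10000⌋=35; principal=min(111351-35,1914)=1914; balance=1914-1914=0

1 35758 75593 1846921
2 34352 76999 1769922
3 32920 78431 1691491
4 31461 79890 1611601
5 29975 81376 1530225
6 28462 82889 1447336
7 26920 84431 1362905
8 25350 86001 1276904
9 23750 87601 1189303
10 22121 89230 1100073
11 20461 90890 1009183
12 18770 92581 916602
13 17048 94303 822299
14 15294 96057 726242
15 13508 97843 628399
16 11688 99663 528736
17 9834 101517 427219
18 7946 103405 323814
19 6022 105329 218485
20 4063 107288 111197
21 2068 109283 1914
22 35 1914 0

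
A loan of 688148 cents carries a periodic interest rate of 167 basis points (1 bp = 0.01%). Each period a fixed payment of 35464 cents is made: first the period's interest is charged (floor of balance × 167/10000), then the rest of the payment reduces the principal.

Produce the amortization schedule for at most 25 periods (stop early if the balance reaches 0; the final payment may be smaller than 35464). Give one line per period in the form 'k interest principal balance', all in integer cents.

1. interest=⌊688148·167/10000⌋=11492; principal=35464-11492=23972; balance=688148-23972=664176
2. interest=⌊664176·167/10000⌋=11091; principal=35464-11091=24373; balance=664176-24373=639803
3. interest=⌊639803·167/10000⌋=10684; principal=35464-10684=24780; balance=639803-24780=615023
4. interest=⌊615023·167/10000⌋=10270; principal=35464-10270=25194; balance=615023-25194=589829
5. interest=⌊589829·167/10000⌋=9850; principal=35464-9850=25614; balance=589829-25614=564215
6. interest=⌊564215·167/10000⌋=9422; principal=35464-9422=26042; balance=564215-26042=538173
7. interest=⌊538173·167/10000⌋=8987; principal=35464-8987=26477; balance=538173-26477=511696
8. interest=⌊511696·167/10000⌋=8545; principal=35464-8545=26919; balance=511696-26919=484777
9. interest=⌊484777·167/10000⌋=8095; principal=35464-8095=27369; balance=484777-27369=457408
10. interest=⌊457408·167/10000⌋=7638; principal=35464-7638=27826; balance=457408-27826=429582
11. interest=⌊429582·167/10000⌋=7174; principal=35464-7174=28290; balance=429582-28290=401292
12. interest=⌊401292·167/10000⌋=6701; principal=35464-6701=28763; balance=401292-28763=372529
13. interest=⌊372529·167/10000⌋=6221; principal=35464-6221=29243; balance=372529-29243=343286
14. interest=⌊343286·167/10000⌋=5732; principal=35464-5732=29732; balance=343286-29732=313554
15. interest=⌊313554·167/10000⌋=5236; principal=35464-5236=30228; balance=313554-30228=283326
16. interest=⌊283326·167/10000⌋=4731; principal=35464-4731=30733; balance=283326-30733=252593
17. interest=⌊252593·167/10000⌋=4218; principal=35464-4218=31246; balance=252593-31246=221347
18. interest=⌊221347·167/10000⌋=3696; principal=35464-3696=31768; balance=221347-31768=189579
19. interest=⌊189579·167/10000⌋=3165; principal=35464-3165=32299; balance=189579-32299=157280
20. interest=⌊157280·167/10000⌋=2626; principal=35464-2626=32838; balance=157280-32838=124442
21. interest=⌊124442·167/10000⌋=2078; principal=35464-2078=33386; balance=124442-33386=91056
22. interest=⌊91056·167/10000⌋=1520; principal=35464-1520=33944; balance=91056-33944=57112
23. interest=⌊57112·167/10000⌋=953; principal=35464-953=34511; balance=57112-34511=22601
24. interest=⌊22601·167/10000⌋=377; principal=min(35464-377,22601)=22601; balance=22601-22601=0

1 11492 23972 664176
2 11091 24373 639803
3 10684 24780 615023
4 10270 25194 589829
5 9850 25614 564215
6 9422 26042 538173
7 8987 26477 511696
8 8545 26919 484777
9 8095 27369 457408
10 7638 27826 429582
11 7174 28290 401292
12 6701 28763 372529
13 6221 29243 343286
14 5732 29732 313554
15 5236 30228 283326
16 4731 30733 252593
17 4218 31246 221347
18 3696 31768 189579
19 3165 32299 157280
20 2626 32838 124442
21 2078 33386 91056
22 1520 33944 57112
23 953 34511 22601
24 377 22601 0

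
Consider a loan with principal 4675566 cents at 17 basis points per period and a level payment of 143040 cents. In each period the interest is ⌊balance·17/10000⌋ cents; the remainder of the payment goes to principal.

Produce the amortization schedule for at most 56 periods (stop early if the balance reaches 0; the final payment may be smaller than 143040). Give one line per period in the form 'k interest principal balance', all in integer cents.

1. interest=⌊4675566·17/10000⌋=7948; principal=143040-7948=135092; balance=4675566-135092=4540474
2. interest=⌊4540474·17/10000⌋=7718; principal=143040-7718=135322; balance=4540474-135322=4405152
3. interest=⌊4405152·17/10000⌋=7488; principal=143040-7488=135552; balance=4405152-135552=4269600
4. interest=⌊4269600·17/10000⌋=7258; principal=143040-7258=135782; balance=4269600-135782=4133818
5. interest=⌊4133818·17/10000⌋=7027; principal=143040-7027=136013; balance=4133818-136013=3997805
6. interest=⌊3997805·17/10000⌋=6796; principal=143040-6796=136244; balance=3997805-136244=3861561
7. interest=⌊3861561·17/10000⌋=6564; principal=143040-6564=136476; balance=3861561-136476=3725085
8. interest=⌊3725085·17/10000⌋=6332; principal=143040-6332=136708; balance=3725085-136708=3588377
9. interest=⌊3588377·17/10000⌋=6100; principal=143040-6100=136940; balance=3588377-136940=3451437
10. interest=⌊3451437·17/10000⌋=5867; principal=143040-5867=137173; balance=3451437-137173=3314264
11. interest=⌊3314264·17/10000⌋=5634; principal=143040-5634=137406; balance=3314264-137406=3176858
12. interest=⌊3176858·17/10000⌋=5400; principal=143040-5400=137640; balance=3176858-137640=3039218
13. interest=⌊3039218·17/10000⌋=5166; principal=143040-5166=137874; balance=3039218-137874=2901344
14. interest=⌊2901344·17/10000⌋=4932; principal=143040-4932=138108; balance=2901344-138108=2763236
15. interest=⌊2763236·17/10000⌋=4697; principal=143040-4697=138343; balance=2763236-138343=2624893
16. interest=⌊2624893·17/10000⌋=4462; principal=143040-4462=138578; balance=2624893-138578=2486315
17. interest=⌊2486315·17/10000⌋=4226; principal=143040-4226=138814; balance=2486315-138814=2347501
18. interest=⌊2347501·17/10000⌋=3990; principal=143040-3990=139050; balance=2347501-139050=2208451
19. interest=⌊2208451·17/10000⌋=3754; principal=143040-3754=139286; balance=2208451-139286=2069165
20. interest=⌊2069165·17/10000⌋=3517; principal=143040-3517=139523; balance=2069165-139523=1929642
21. interest=⌊1929642·17/10000⌋=3280; principal=143040-3280=139760; balance=1929642-139760=1789882
22. interest=⌊1789882·17/10000⌋=3042; principal=143040-3042=139998; balance=1789882-139998=1649884
23. interest=⌊1649884·17/10000⌋=2804; principal=143040-2804=140236; balance=1649884-140236=1509648
24. interest=⌊1509648·17/10000⌋=2566; principal=143040-2566=140474; balance=1509648-140474=1369174
25. interest=⌊1369174·17/10000⌋=2327; principal=143040-2327=140713; balance=1369174-140713=1228461
26. interest=⌊1228461·17/10000⌋=2088; principal=143040-2088=140952; balance=1228461-140952=1087509
27. interest=⌊1087509·17/10000⌋=1848; principal=143040-1848=141192; balance=1087509-141192=946317
28. interest=⌊946317·17/10000⌋=1608; principal=143040-1608=141432; balance=946317-141432=804885
29. interest=⌊804885·17/10000⌋=1368; principal=143040-1368=141672; balance=804885-141672=663213
30. interest=⌊663213·17/10000⌋=1127; principal=143040-1127=141913; balance=663213-141913=521300
31. interest=⌊521300·17/10000⌋=886; principal=143040-886=142154; balance=521300-142154=379146
32. interest=⌊379146·17/10000⌋=644; principal=143040-644=142396; balance=379146-142396=236750
33. interest=⌊236750·17/10000⌋=402; principal=143040-402=142638; balance=236750-142638=94112
34. interest=⌊94112·17/10000⌋=159; principal=min(143040-159,94112)=94112; balance=94112-94112=0

1 7948 135092 4540474
2 7718 135322 4405152
3 7488 135552 4269600
4 7258 135782 4133818
5 7027 136013 3997805
6 6796 136244 3861561
7 6564 136476 3725085
8 6332 136708 3588377
9 6100 136940 3451437
10 5867 137173 3314264
11 5634 137406 3176858
12 5400 137640 3039218
13 5166 137874 2901344
14 4932 138108 2763236
15 4697 138343 2624893
16 4462 138578 2486315
17 4226 138814 2347501
18 3990 139050 2208451
19 3754 139286 2069165
20 3517 139523 1929642
21 3280 139760 1789882
22 3042 139998 1649884
23 2804 140236 1509648
24 2566 140474 1369174
25 2327 140713 1228461
26 2088 140952 1087509
27 1848 141192 946317
28 1608 141432 804885
29 1368 141672 663213
30 1127 141913 521300
31 886 142154 379146
32 644 142396 236750
33 402 142638 94112
34 159 94112 0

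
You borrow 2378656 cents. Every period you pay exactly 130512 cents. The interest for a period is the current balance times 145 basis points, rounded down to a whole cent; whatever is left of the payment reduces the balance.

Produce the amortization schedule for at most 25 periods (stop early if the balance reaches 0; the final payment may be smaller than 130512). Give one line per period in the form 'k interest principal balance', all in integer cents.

1 34490 96022 2282634
2 33098 97414 2185220
3 31685 98827 2086393
4 30252 100260 1986133
5 28798 101714 1884419
6 27324 103188 1781231
7 25827 104685 1676546
8 24309 106203 1570343
9 22769 107743 1462600
10 21207 109305 1353295
11 19622 110890 1242405
12 18014 112498 1129907
13 16383 114129 1015778
14 14728 115784 899994
15 13049 117463 782531
16 11346 119166 663365
17 9618 120894 542471
18 7865 122647 419824
19 6087 124425 295399
20 4283 126229 169170
21 2452 128060 41110
22 596 41110 0

1. interest=⌊2378656·145/10000⌋=34490; principal=130512-34490=96022; balance=2378656-96022=2282634
2. interest=⌊2282634·145/10000⌋=33098; principal=130512-33098=97414; balance=2282634-97414=2185220
3. interest=⌊2185220·145/10000⌋=31685; principal=130512-31685=98827; balance=2185220-98827=2086393
4. interest=⌊2086393·145/10000⌋=30252; principal=130512-30252=100260; balance=2086393-100260=1986133
5. interest=⌊1986133·145/10000⌋=28798; principal=130512-28798=101714; balance=1986133-101714=1884419
6. interest=⌊1884419·145/10000⌋=27324; principal=130512-27324=103188; balance=1884419-103188=1781231
7. interest=⌊1781231·145/10000⌋=25827; principal=130512-25827=104685; balance=1781231-104685=1676546
8. interest=⌊1676546·145/10000⌋=24309; principal=130512-24309=106203; balance=1676546-106203=1570343
9. interest=⌊1570343·145/10000⌋=22769; principal=130512-22769=107743; balance=1570343-107743=1462600
10. interest=⌊1462600·145/10000⌋=21207; principal=130512-21207=109305; balance=1462600-109305=1353295
11. interest=⌊1353295·145/10000⌋=19622; principal=130512-19622=110890; balance=1353295-110890=1242405
12. interest=⌊1242405·145/10000⌋=18014; principal=130512-18014=112498; balance=1242405-112498=1129907
13. interest=⌊1129907·145/10000⌋=16383; principal=130512-16383=114129; balance=1129907-114129=1015778
14. interest=⌊1015778·145/10000⌋=14728; principal=130512-14728=115784; balance=1015778-115784=899994
15. interest=⌊899994·145/10000⌋=13049; principal=130512-13049=117463; balance=899994-117463=782531
16. interest=⌊782531·145/10000⌋=11346; principal=130512-11346=119166; balance=782531-119166=663365
17. interest=⌊663365·145/10000⌋=9618; principal=130512-9618=120894; balance=663365-120894=542471
18. interest=⌊542471·145/10000⌋=7865; principal=130512-7865=122647; balance=542471-122647=419824
19. interest=⌊419824·145/10000⌋=6087; principal=130512-6087=124425; balance=419824-124425=295399
20. interest=⌊295399·145/10000⌋=4283; principal=130512-4283=126229; balance=295399-126229=169170
21. interest=⌊169170·145/10000⌋=2452; principal=130512-2452=128060; balance=169170-128060=41110
22. interest=⌊41110·145/10000⌋=596; principal=min(130512-596,41110)=41110; balance=41110-41110=0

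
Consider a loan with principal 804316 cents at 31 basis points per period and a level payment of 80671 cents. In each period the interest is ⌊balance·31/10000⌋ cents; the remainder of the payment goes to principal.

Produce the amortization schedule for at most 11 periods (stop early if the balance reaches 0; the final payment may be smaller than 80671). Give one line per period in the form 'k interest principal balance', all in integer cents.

1 2493 78178 726138
2 2251 78420 647718
3 2007 78664 569054
4 1764 78907 490147
5 1519 79152 410995
6 1274 79397 331598
7 1027 79644 251954
8 781 79890 172064
9 533 80138 91926
10 284 80387 11539
11 35 11539 0

1. interest=⌊804316·31/10000⌋=2493; principal=80671-2493=78178; balance=804316-78178=726138
2. interest=⌊726138·31/10000⌋=2251; principal=80671-2251=78420; balance=726138-78420=647718
3. interest=⌊647718·31/10000⌋=2007; principal=80671-2007=78664; balance=647718-78664=569054
4. interest=⌊569054·31/10000⌋=1764; principal=80671-1764=78907; balance=569054-78907=490147
5. interest=⌊490147·31/10000⌋=1519; principal=80671-1519=79152; balance=490147-79152=410995
6. interest=⌊410995·31/10000⌋=1274; principal=80671-1274=79397; balance=410995-79397=331598
7. interest=⌊331598·31/10000⌋=1027; principal=80671-1027=79644; balance=331598-79644=251954
8. interest=⌊251954·31/10000⌋=781; principal=80671-781=79890; balance=251954-79890=172064
9. interest=⌊172064·31/10000⌋=533; principal=80671-533=80138; balance=172064-80138=91926
10. interest=⌊91926·31/10000⌋=284; principal=80671-284=80387; balance=91926-80387=11539
11. interest=⌊11539·31/10000⌋=35; principal=min(80671-35,11539)=11539; balance=11539-11539=0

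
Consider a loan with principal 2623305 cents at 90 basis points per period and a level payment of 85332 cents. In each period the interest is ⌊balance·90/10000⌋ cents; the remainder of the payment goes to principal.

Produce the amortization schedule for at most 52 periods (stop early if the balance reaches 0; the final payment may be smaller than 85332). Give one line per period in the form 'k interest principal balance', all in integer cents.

1. interest=⌊2623305·90/10000⌋=23609; principal=85332-23609=61723; balance=2623305-61723=2561582
2. interest=⌊2561582·90/10000⌋=23054; principal=85332-23054=62278; balance=2561582-62278=2499304
3. interest=⌊2499304·90/10000⌋=22493; principal=85332-22493=62839; balance=2499304-62839=2436465
4. interest=⌊2436465·90/10000⌋=21928; principal=85332-21928=63404; balance=2436465-63404=2373061
5. interest=⌊2373061·90/10000⌋=21357; principal=85332-21357=63975; balance=2373061-63975=2309086
6. interest=⌊2309086·90/10000⌋=20781; principal=85332-20781=64551; balance=2309086-64551=2244535
7. interest=⌊2244535·90/10000⌋=20200; principal=85332-20200=65132; balance=2244535-65132=2179403
8. interest=⌊2179403·90/10000⌋=19614; principal=85332-19614=65718; balance=2179403-65718=2113685
9. interest=⌊2113685·90/10000⌋=19023; principal=85332-19023=66309; balance=2113685-66309=2047376
10. interest=⌊2047376·90/10000⌋=18426; principal=85332-18426=66906; balance=2047376-66906=1980470
11. interest=⌊1980470·90/10000⌋=17824; principal=85332-17824=67508; balance=1980470-67508=1912962
12. interest=⌊1912962·90/10000⌋=17216; principal=85332-17216=68116; balance=1912962-68116=1844846
13. interest=⌊1844846·90/10000⌋=16603; principal=85332-16603=68729; balance=1844846-68729=1776117
14. interest=⌊1776117·90/10000⌋=15985; principal=85332-15985=69347; balance=1776117-69347=1706770
15. interest=⌊1706770·90/10000⌋=15360; principal=85332-15360=69972; balance=1706770-69972=1636798
16. interest=⌊1636798·90/10000⌋=14731; principal=85332-14731=70601; balance=1636798-70601=1566197
17. interest=⌊1566197·90/10000⌋=14095; principal=85332-14095=71237; balance=1566197-71237=1494960
18. interest=⌊1494960·90/10000⌋=13454; principal=85332-13454=71878; balance=1494960-71878=1423082
19. interest=⌊1423082·90/10000⌋=12807; principal=85332-12807=72525; balance=1423082-72525=1350557
20. interest=⌊1350557·90/10000⌋=12155; principal=85332-12155=73177; balance=1350557-73177=1277380
21. interest=⌊1277380·90/10000⌋=11496; principal=85332-11496=73836; balance=1277380-73836=1203544
22. interest=⌊1203544·90/10000⌋=10831; principal=85332-10831=74501; balance=1203544-74501=1129043
23. interest=⌊1129043·90/10000⌋=10161; principal=85332-10161=75171; balance=1129043-75171=1053872
24. interest=⌊1053872·90/10000⌋=9484; principal=85332-9484=75848; balance=1053872-75848=978024
25. interest=⌊978024·90/10000⌋=8802; principal=85332-8802=76530; balance=978024-76530=901494
26. interest=⌊901494·90/10000⌋=8113; principal=85332-8113=77219; balance=901494-77219=824275
27. interest=⌊824275·90/10000⌋=7418; principal=85332-7418=77914; balance=824275-77914=746361
28. interest=⌊746361·90/10000⌋=6717; principal=85332-6717=78615; balance=746361-78615=667746
29. interest=⌊667746·90/10000⌋=6009; principal=85332-6009=79323; balance=667746-79323=588423
30. interest=⌊588423·90/10000⌋=5295; principal=85332-5295=80037; balance=588423-80037=508386
31. interest=⌊508386·90/10000⌋=4575; principal=85332-4575=80757; balance=508386-80757=427629
32. interest=⌊427629·90/10000⌋=3848; principal=85332-3848=81484; balance=427629-81484=346145
33. interest=⌊346145·90/10000⌋=3115; principal=85332-3115=82217; balance=346145-82217=263928
34. interest=⌊263928·90/10000⌋=2375; principal=85332-2375=82957; balance=263928-82957=180971
35. interest=⌊180971·90/10000⌋=1628; principal=85332-1628=83704; balance=180971-83704=97267
36. interest=⌊97267·90/10000⌋=875; principal=85332-875=84457; balance=97267-84457=12810
37. interest=⌊12810·90/10000⌋=115; principal=min(85332-115,12810)=12810; balance=12810-12810=0

1 23609 61723 2561582
2 23054 62278 2499304
3 22493 62839 2436465
4 21928 63404 2373061
5 21357 63975 2309086
6 20781 64551 2244535
7 20200 65132 2179403
8 19614 65718 2113685
9 19023 66309 2047376
10 18426 66906 1980470
11 17824 67508 1912962
12 17216 68116 1844846
13 16603 68729 1776117
14 15985 69347 1706770
15 15360 69972 1636798
16 14731 70601 1566197
17 14095 71237 1494960
18 13454 71878 1423082
19 12807 72525 1350557
20 12155 73177 1277380
21 11496 73836 1203544
22 10831 74501 1129043
23 10161 75171 1053872
24 9484 75848 978024
25 8802 76530 901494
26 8113 77219 824275
27 7418 77914 746361
28 6717 78615 667746
29 6009 79323 588423
30 5295 80037 508386
31 4575 80757 427629
32 3848 81484 346145
33 3115 82217 263928
34 2375 82957 180971
35 1628 83704 97267
36 875 84457 12810
37 115 12810 0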